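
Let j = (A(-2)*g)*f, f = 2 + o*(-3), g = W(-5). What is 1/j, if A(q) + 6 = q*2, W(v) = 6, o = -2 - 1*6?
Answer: -1/1560 ≈ -0.00064103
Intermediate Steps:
o = -8 (o = -2 - 6 = -8)
g = 6
A(q) = -6 + 2*q (A(q) = -6 + q*2 = -6 + 2*q)
f = 26 (f = 2 - 8*(-3) = 2 + 24 = 26)
j = -1560 (j = ((-6 + 2*(-2))*6)*26 = ((-6 - 4)*6)*26 = -10*6*26 = -60*26 = -1560)
1/j = 1/(-1560) = -1/1560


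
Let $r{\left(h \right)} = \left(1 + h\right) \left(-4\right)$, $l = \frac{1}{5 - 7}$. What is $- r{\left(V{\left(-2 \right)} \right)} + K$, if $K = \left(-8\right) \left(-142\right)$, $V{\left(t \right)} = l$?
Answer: $1138$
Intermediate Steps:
$l = - \frac{1}{2}$ ($l = \frac{1}{-2} = - \frac{1}{2} \approx -0.5$)
$V{\left(t \right)} = - \frac{1}{2}$
$K = 1136$
$r{\left(h \right)} = -4 - 4 h$
$- r{\left(V{\left(-2 \right)} \right)} + K = - (-4 - -2) + 1136 = - (-4 + 2) + 1136 = \left(-1\right) \left(-2\right) + 1136 = 2 + 1136 = 1138$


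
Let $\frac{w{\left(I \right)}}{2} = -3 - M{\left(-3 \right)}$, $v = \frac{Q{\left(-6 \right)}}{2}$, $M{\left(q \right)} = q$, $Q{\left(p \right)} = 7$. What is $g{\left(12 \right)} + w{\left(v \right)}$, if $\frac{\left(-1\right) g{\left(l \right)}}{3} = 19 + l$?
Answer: $-93$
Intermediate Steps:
$g{\left(l \right)} = -57 - 3 l$ ($g{\left(l \right)} = - 3 \left(19 + l\right) = -57 - 3 l$)
$v = \frac{7}{2} \approx 3.5$
$w{\left(I \right)} = 0$ ($w{\left(I \right)} = 2 \left(-3 - -3\right) = 2 \left(-3 + 3\right) = 2 \cdot 0 = 0$)
$g{\left(12 \right)} + w{\left(v \right)} = \left(-57 - 36\right) + 0 = -93 + 0 = -93$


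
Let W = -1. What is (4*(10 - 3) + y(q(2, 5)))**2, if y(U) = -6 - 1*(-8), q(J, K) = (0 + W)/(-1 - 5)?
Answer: 900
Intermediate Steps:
q(J, K) = 1/6 (q(J, K) = (0 - 1)/(-1 - 5) = -1/(-6) = -1*(-1/6) = 1/6)
y(U) = 2 (y(U) = -6 + 8 = 2)
(4*(10 - 3) + y(q(2, 5)))**2 = (4*(10 - 3) + 2)**2 = (4*7 + 2)**2 = (28 + 2)**2 = 30**2 = 900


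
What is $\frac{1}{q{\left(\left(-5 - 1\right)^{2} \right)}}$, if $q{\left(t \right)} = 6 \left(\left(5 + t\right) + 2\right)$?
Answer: $\frac{1}{258} \approx 0.003876$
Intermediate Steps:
$q{\left(t \right)} = 42 + 6 t$ ($q{\left(t \right)} = 6 \left(7 + t\right) = 42 + 6 t$)
$\frac{1}{q{\left(\left(-5 - 1\right)^{2} \right)}} = \frac{1}{42 + 6 \left(-5 - 1\right)^{2}} = \frac{1}{42 + 6 \left(-6\right)^{2}} = \frac{1}{42 + 6 \cdot 36} = \frac{1}{42 + 216} = \frac{1}{258}$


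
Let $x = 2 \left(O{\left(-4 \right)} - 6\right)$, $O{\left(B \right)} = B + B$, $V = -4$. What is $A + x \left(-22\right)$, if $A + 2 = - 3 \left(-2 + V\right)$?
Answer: $632$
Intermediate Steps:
$A = 16$ ($A = -2 - 3 \left(-2 - 4\right) = -2 - -18 = -2 + 18 = 16$)
$O{\left(B \right)} = 2 B$
$x = -28$ ($x = 2 \left(2 \left(-4\right) - 6\right) = 2 \left(-8 - 6\right) = 2 \left(-14\right) = -28$)
$A + x \left(-22\right) = 16 - -616 = 16 + 616 = 632$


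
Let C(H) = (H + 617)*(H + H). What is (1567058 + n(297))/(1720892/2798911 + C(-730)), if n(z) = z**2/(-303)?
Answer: 442909346877505/46638371824872 ≈ 9.4967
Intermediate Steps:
n(z) = -z**2/303 (n(z) = z**2*(-1/303) = -z**2/303)
C(H) = 2*H*(617 + H) (C(H) = (617 + H)*(2*H) = 2*H*(617 + H))
(1567058 + n(297))/(1720892/2798911 + C(-730)) = (1567058 - 1/303*297**2)/(1720892/2798911 + 2*(-730)*(617 - 730)) = (1567058 - 1/303*88209)/(1720892*(1/2798911) + 2*(-730)*(-113)) = (1567058 - 29403/101)/(1720892/2798911 + 164980) = 158243455/(101*(461766057672/2798911)) = (158243455/101)*(2798911/461766057672) = 442909346877505/46638371824872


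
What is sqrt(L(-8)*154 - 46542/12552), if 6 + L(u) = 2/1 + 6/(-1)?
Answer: I*sqrt(1688995551)/1046 ≈ 39.29*I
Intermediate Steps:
L(u) = -10 (L(u) = -6 + (2/1 + 6/(-1)) = -6 + (2*1 + 6*(-1)) = -6 + (2 - 6) = -6 - 4 = -10)
sqrt(L(-8)*154 - 46542/12552) = sqrt(-10*154 - 46542/12552) = sqrt(-1540 - 46542*1/12552) = sqrt(-1540 - 7757/2092) = sqrt(-3229437/2092) = I*sqrt(1688995551)/1046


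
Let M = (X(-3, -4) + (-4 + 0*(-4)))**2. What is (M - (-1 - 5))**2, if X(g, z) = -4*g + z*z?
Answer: 338724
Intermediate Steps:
X(g, z) = z**2 - 4*g (X(g, z) = -4*g + z**2 = z**2 - 4*g)
M = 576 (M = (((-4)**2 - 4*(-3)) + (-4 + 0*(-4)))**2 = ((16 + 12) + (-4 + 0))**2 = (28 - 4)**2 = 24**2 = 576)
(M - (-1 - 5))**2 = (576 - (-1 - 5))**2 = (576 - 1*(-6))**2 = (576 + 6)**2 = 582**2 = 338724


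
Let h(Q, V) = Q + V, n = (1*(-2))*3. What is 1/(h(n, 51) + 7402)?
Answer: 1/7447 ≈ 0.00013428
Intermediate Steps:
n = -6 (n = -2*3 = -6)
1/(h(n, 51) + 7402) = 1/((-6 + 51) + 7402) = 1/(45 + 7402) = 1/7447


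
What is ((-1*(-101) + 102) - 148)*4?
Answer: 220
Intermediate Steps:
((-1*(-101) + 102) - 148)*4 = ((101 + 102) - 148)*4 = (203 - 148)*4 = 55*4 = 220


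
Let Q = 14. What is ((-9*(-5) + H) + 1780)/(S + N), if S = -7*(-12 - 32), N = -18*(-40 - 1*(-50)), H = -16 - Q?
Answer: 1795/128 ≈ 14.023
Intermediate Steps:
H = -30 (H = -16 - 1*14 = -16 - 14 = -30)
N = -180 (N = -18*(-40 + 50) = -18*10 = -180)
S = 308 (S = -7*(-44) = 308)
((-9*(-5) + H) + 1780)/(S + N) = ((-9*(-5) - 30) + 1780)/(308 - 180) = ((45 - 30) + 1780)/128 = (15 + 1780)*(1/128) = 1795*(1/128) = 1795/128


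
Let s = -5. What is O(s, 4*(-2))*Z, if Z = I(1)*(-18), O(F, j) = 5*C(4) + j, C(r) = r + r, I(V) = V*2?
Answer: -1152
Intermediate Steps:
I(V) = 2*V
C(r) = 2*r
O(F, j) = 40 + j (O(F, j) = 5*(2*4) + j = 5*8 + j = 40 + j)
Z = -36 (Z = (2*1)*(-18) = 2*(-18) = -36)
O(s, 4*(-2))*Z = (40 + 4*(-2))*(-36) = (40 - 8)*(-36) = 32*(-36) = -1152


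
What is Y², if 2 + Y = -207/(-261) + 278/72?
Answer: 7678441/1089936 ≈ 7.0449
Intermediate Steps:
Y = 2771/1044 (Y = -2 + (-207/(-261) + 278/72) = -2 + (-207*(-1/261) + 278*(1/72)) = -2 + (23/29 + 139/36) = -2 + 4859/1044 = 2771/1044 ≈ 2.6542)
Y² = (2771/1044)² = 7678441/1089936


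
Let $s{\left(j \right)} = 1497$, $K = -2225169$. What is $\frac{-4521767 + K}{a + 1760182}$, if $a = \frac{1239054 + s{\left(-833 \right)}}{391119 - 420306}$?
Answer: $- \frac{951317976}{248179669} \approx -3.8332$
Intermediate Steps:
$a = - \frac{5993}{141}$ ($a = \frac{1239054 + 1497}{391119 - 420306} = \frac{1240551}{-29187} = 1240551 \left(- \frac{1}{29187}\right) = - \frac{5993}{141} \approx -42.504$)
$\frac{-4521767 + K}{a + 1760182} = \frac{-4521767 - 2225169}{- \frac{5993}{141} + 1760182} = - \frac{6746936}{\frac{248179669}{141}} = \left(-6746936\right) \frac{141}{248179669} = - \frac{951317976}{248179669}$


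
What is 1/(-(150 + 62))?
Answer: -1/212 ≈ -0.0047170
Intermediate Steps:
1/(-(150 + 62)) = 1/(-1*212) = 1/(-212) = -1/212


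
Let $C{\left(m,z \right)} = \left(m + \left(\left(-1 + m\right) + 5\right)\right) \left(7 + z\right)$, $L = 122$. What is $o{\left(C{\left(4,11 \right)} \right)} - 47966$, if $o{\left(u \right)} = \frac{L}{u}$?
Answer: $- \frac{5180267}{108} \approx -47965.0$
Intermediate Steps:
$C{\left(m,z \right)} = \left(4 + 2 m\right) \left(7 + z\right)$ ($C{\left(m,z \right)} = \left(m + \left(4 + m\right)\right) \left(7 + z\right) = \left(4 + 2 m\right) \left(7 + z\right)$)
$o{\left(u \right)} = \frac{122}{u}$
$o{\left(C{\left(4,11 \right)} \right)} - 47966 = \frac{122}{28 + 4 \cdot 11 + 14 \cdot 4 + 2 \cdot 4 \cdot 11} - 47966 = \frac{122}{28 + 44 + 56 + 88} - 47966 = \frac{122}{216} - 47966 = 122 \cdot \frac{1}{216} - 47966 = \frac{61}{108} - 47966 = - \frac{5180267}{108}$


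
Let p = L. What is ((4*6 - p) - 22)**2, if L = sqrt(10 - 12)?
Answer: (2 - I*sqrt(2))**2 ≈ 2.0 - 5.6569*I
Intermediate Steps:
L = I*sqrt(2) (L = sqrt(-2) = I*sqrt(2) ≈ 1.4142*I)
p = I*sqrt(2) ≈ 1.4142*I
((4*6 - p) - 22)**2 = ((4*6 - I*sqrt(2)) - 22)**2 = ((24 - I*sqrt(2)) - 22)**2 = (2 - I*sqrt(2))**2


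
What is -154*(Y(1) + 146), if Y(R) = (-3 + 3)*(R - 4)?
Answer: -22484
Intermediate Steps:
Y(R) = 0 (Y(R) = 0*(-4 + R) = 0)
-154*(Y(1) + 146) = -154*(0 + 146) = -154*146 = -22484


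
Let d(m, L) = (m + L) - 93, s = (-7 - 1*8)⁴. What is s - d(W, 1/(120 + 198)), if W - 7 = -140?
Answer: 16170617/318 ≈ 50851.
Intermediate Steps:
W = -133 (W = 7 - 140 = -133)
s = 50625 (s = (-7 - 8)⁴ = (-15)⁴ = 50625)
d(m, L) = -93 + L + m (d(m, L) = (L + m) - 93 = -93 + L + m)
s - d(W, 1/(120 + 198)) = 50625 - (-93 + 1/(120 + 198) - 133) = 50625 - (-93 + 1/318 - 133) = 50625 - 1*(-71867/318) = 50625 + 71867/318 = 16170617/318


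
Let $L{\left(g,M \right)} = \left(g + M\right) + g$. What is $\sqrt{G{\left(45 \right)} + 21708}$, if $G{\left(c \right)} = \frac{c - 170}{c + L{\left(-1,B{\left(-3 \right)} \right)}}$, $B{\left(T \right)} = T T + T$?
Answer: $\frac{\sqrt{1063567}}{7} \approx 147.33$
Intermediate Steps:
$B{\left(T \right)} = T + T^{2}$ ($B{\left(T \right)} = T^{2} + T = T + T^{2}$)
$L{\left(g,M \right)} = M + 2 g$ ($L{\left(g,M \right)} = \left(M + g\right) + g = M + 2 g$)
$G{\left(c \right)} = \frac{-170 + c}{4 + c}$ ($G{\left(c \right)} = \frac{c - 170}{c - \left(2 + 3 \left(1 - 3\right)\right)} = \frac{-170 + c}{c - -4} = \frac{-170 + c}{c + \left(6 - 2\right)} = \frac{-170 + c}{c + 4} = \frac{-170 + c}{4 + c}$)
$\sqrt{G{\left(45 \right)} + 21708} = \sqrt{\frac{-170 + 45}{4 + 45} + 21708} = \sqrt{\frac{1}{49} \left(-125\right) + 21708} = \sqrt{- \frac{125}{49} + 21708} = \sqrt{\frac{1063567}{49}} = \frac{\sqrt{1063567}}{7}$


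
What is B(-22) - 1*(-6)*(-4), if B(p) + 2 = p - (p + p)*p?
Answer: -1016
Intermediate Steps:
B(p) = -2 + p - 2*p**2 (B(p) = -2 + (p - (p + p)*p) = -2 + (p - 2*p*p) = -2 + (p - 2*p**2) = -2 + p - 2*p**2)
B(-22) - 1*(-6)*(-4) = (-2 - 22 - 2*(-22)**2) - 1*(-6)*(-4) = (-2 - 22 - 2*484) + 6*(-4) = (-2 - 22 - 968) - 24 = -992 - 24 = -1016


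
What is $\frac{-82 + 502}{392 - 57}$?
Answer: $\frac{84}{67} \approx 1.2537$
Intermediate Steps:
$\frac{-82 + 502}{392 - 57} = \frac{420}{335} = 420 \cdot \frac{1}{335} = \frac{84}{67}$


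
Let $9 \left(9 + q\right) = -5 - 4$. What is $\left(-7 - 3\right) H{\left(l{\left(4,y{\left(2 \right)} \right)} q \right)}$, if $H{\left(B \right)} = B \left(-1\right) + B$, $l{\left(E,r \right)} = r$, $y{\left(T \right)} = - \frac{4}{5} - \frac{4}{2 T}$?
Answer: $0$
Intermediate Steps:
$y{\left(T \right)} = - \frac{4}{5} - \frac{2}{T}$ ($y{\left(T \right)} = \left(-4\right) \frac{1}{5} - 4 \frac{1}{2 T} = - \frac{4}{5} - \frac{2}{T}$)
$q = -10$ ($q = -9 + \frac{-5 - 4}{9} = -9 + \frac{1}{9} \left(-9\right) = -9 - 1 = -10$)
$H{\left(B \right)} = 0$ ($H{\left(B \right)} = - B + B = 0$)
$\left(-7 - 3\right) H{\left(l{\left(4,y{\left(2 \right)} \right)} q \right)} = \left(-7 - 3\right) 0 = \left(-10\right) 0 = 0$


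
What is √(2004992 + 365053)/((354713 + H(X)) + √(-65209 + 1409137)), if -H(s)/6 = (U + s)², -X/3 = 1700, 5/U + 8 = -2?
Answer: -622943554*√2370045/97014667862162017 - 24*√88476939910/97014667862162017 ≈ -9.8854e-6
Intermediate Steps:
U = -½ (U = 5/(-8 - 2) = 5/(-10) = 5*(-⅒) = -½ ≈ -0.50000)
X = -5100 (X = -3*1700 = -5100)
H(s) = -6*(-½ + s)²
√(2004992 + 365053)/((354713 + H(X)) + √(-65209 + 1409137)) = √(2004992 + 365053)/((354713 - 3*(-1 + 2*(-5100))²/2) + √(-65209 + 1409137)) = √2370045/((354713 - 3*(-1 - 10200)²/2) + √1343928) = √2370045/((354713 - 3/2*(-10201)²) + 2*√335982) = √2370045/((354713 - 3/2*104060401) + 2*√335982) = √2370045/((354713 - 312181203/2) + 2*√335982) = √2370045/(-311471777/2 + 2*√335982)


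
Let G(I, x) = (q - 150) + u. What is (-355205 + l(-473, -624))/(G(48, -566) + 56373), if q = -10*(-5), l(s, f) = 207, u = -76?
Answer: -354998/56197 ≈ -6.3170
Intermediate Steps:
q = 50
G(I, x) = -176 (G(I, x) = (50 - 150) - 76 = -100 - 76 = -176)
(-355205 + l(-473, -624))/(G(48, -566) + 56373) = (-355205 + 207)/(-176 + 56373) = -354998/56197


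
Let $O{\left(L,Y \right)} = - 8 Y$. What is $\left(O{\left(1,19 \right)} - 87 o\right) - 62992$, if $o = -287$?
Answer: $-38175$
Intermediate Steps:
$\left(O{\left(1,19 \right)} - 87 o\right) - 62992 = \left(\left(-8\right) 19 - -24969\right) - 62992 = \left(-152 + 24969\right) - 62992 = 24817 - 62992 = -38175$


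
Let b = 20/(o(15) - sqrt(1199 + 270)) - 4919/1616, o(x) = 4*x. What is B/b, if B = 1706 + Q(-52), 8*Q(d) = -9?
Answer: -23537152063742/33529604291 - 89044120960*sqrt(1469)/33529604291 ≈ -803.77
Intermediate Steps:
Q(d) = -9/8 (Q(d) = (1/8)*(-9) = -9/8)
B = 13639/8 (B = 1706 - 9/8 = 13639/8 ≈ 1704.9)
b = -4919/1616 + 20/(60 - sqrt(1469)) (b = 20/(4*15 - sqrt(1199 + 270)) - 4919/1616 = 20/(60 - sqrt(1469)) - 4919*1/1616 = 20/(60 - sqrt(1469)) - 4919/1616 = -4919/1616 + 20/(60 - sqrt(1469)) ≈ -2.1211)
B/b = 13639/(8*(-8543189/3443696 + 20*sqrt(1469)/2131))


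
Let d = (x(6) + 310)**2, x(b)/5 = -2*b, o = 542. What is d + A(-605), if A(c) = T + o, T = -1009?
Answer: 62033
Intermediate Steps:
x(b) = -10*b (x(b) = 5*(-2*b) = -10*b)
d = 62500 (d = (-10*6 + 310)**2 = (-60 + 310)**2 = 250**2 = 62500)
A(c) = -467 (A(c) = -1009 + 542 = -467)
d + A(-605) = 62500 - 467 = 62033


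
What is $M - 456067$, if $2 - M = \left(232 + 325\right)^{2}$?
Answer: $-766314$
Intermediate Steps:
$M = -310247$ ($M = 2 - \left(232 + 325\right)^{2} = 2 - 557^{2} = 2 - 310249 = -310247$)
$M - 456067 = -310247 - 456067 = -766314$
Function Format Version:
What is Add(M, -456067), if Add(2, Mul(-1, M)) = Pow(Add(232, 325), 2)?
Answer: -766314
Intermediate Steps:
M = -310247 (M = Add(2, Mul(-1, Pow(Add(232, 325), 2))) = Add(2, Mul(-1, Pow(557, 2))) = Add(2, Mul(-1, 310249)) = Add(2, -310249) = -310247)
Add(M, -456067) = Add(-310247, -456067) = -766314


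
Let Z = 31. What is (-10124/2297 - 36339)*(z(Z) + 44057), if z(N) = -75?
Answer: -3671652853474/2297 ≈ -1.5985e+9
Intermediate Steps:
(-10124/2297 - 36339)*(z(Z) + 44057) = (-10124/2297 - 36339)*(-75 + 44057) = (-10124*1/2297 - 36339)*43982 = (-10124/2297 - 36339)*43982 = -83480807/2297*43982 = -3671652853474/2297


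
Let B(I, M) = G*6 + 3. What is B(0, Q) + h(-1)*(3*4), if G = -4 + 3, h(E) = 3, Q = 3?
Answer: 33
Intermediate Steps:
G = -1
B(I, M) = -3 (B(I, M) = -1*6 + 3 = -6 + 3 = -3)
B(0, Q) + h(-1)*(3*4) = -3 + 3*(3*4) = -3 + 3*12 = -3 + 36 = 33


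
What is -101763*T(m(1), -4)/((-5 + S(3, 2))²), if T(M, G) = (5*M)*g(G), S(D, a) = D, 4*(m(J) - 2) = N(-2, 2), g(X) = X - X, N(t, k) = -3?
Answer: 0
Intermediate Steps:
g(X) = 0
m(J) = 5/4 (m(J) = 2 + (¼)*(-3) = 2 - ¾ = 5/4)
T(M, G) = 0 (T(M, G) = (5*M)*0 = 0)
-101763*T(m(1), -4)/((-5 + S(3, 2))²) = -0/((-5 + 3)²) = -0/((-2)²) = -0/4 = -101763*0 = 0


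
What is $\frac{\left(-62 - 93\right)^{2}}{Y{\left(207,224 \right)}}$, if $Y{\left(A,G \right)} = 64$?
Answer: $\frac{24025}{64} \approx 375.39$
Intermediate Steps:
$\frac{\left(-62 - 93\right)^{2}}{Y{\left(207,224 \right)}} = \frac{\left(-62 - 93\right)^{2}}{64} = \left(-155\right)^{2} \cdot \frac{1}{64} = 24025 \cdot \frac{1}{64} = \frac{24025}{64}$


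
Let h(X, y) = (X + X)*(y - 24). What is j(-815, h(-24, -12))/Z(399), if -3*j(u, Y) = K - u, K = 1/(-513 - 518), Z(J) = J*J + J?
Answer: -35011/20568450 ≈ -0.0017022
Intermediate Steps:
Z(J) = J + J**2 (Z(J) = J**2 + J = J + J**2)
h(X, y) = 2*X*(-24 + y) (h(X, y) = (2*X)*(-24 + y) = 2*X*(-24 + y))
K = -1/1031 (K = 1/(-1031) = -1/1031 ≈ -0.00096993)
j(u, Y) = 1/3093 + u/3 (j(u, Y) = -(-1/1031 - u)/3 = 1/3093 + u/3)
j(-815, h(-24, -12))/Z(399) = (1/3093 + (1/3)*(-815))/((399*(1 + 399))) = (1/3093 - 815/3)/((399*400)) = -280088/1031/159600 = -280088/1031*1/159600 = -35011/20568450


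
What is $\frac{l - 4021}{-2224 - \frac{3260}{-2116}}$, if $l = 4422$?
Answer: $- \frac{212129}{1175681} \approx -0.18043$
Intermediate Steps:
$\frac{l - 4021}{-2224 - \frac{3260}{-2116}} = \frac{4422 - 4021}{-2224 - \frac{3260}{-2116}} = \frac{401}{-2224 - - \frac{815}{529}} = \frac{401}{-2224 + \frac{815}{529}} = \frac{401}{- \frac{1175681}{529}} = 401 \left(- \frac{529}{1175681}\right) = - \frac{212129}{1175681}$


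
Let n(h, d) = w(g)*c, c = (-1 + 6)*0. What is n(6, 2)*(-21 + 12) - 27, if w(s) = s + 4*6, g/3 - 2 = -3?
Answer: -27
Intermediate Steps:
g = -3 (g = 6 + 3*(-3) = 6 - 9 = -3)
w(s) = 24 + s (w(s) = s + 24 = 24 + s)
c = 0 (c = 5*0 = 0)
n(h, d) = 0 (n(h, d) = (24 - 3)*0 = 21*0 = 0)
n(6, 2)*(-21 + 12) - 27 = 0*(-21 + 12) - 27 = 0*(-9) - 27 = 0 - 27 = -27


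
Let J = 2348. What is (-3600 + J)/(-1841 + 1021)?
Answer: 313/205 ≈ 1.5268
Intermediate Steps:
(-3600 + J)/(-1841 + 1021) = (-3600 + 2348)/(-1841 + 1021) = -1252/(-820) = -1252*(-1/820) = 313/205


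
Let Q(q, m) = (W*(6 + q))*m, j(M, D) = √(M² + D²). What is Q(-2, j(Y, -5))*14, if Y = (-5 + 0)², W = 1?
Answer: 280*√26 ≈ 1427.7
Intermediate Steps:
Y = 25 (Y = (-5)² = 25)
j(M, D) = √(D² + M²)
Q(q, m) = m*(6 + q) (Q(q, m) = (1*(6 + q))*m = (6 + q)*m = m*(6 + q))
Q(-2, j(Y, -5))*14 = (√((-5)² + 25²)*(6 - 2))*14 = (√(25 + 625)*4)*14 = (√650*4)*14 = ((5*√26)*4)*14 = (20*√26)*14 = 280*√26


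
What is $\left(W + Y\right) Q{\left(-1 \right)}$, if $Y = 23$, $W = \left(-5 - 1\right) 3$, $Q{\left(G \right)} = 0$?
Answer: $0$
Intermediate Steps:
$W = -18$ ($W = \left(-6\right) 3 = -18$)
$\left(W + Y\right) Q{\left(-1 \right)} = \left(-18 + 23\right) 0 = 5 \cdot 0 = 0$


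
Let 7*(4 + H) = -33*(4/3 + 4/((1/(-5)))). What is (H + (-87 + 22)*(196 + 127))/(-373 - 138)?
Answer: 20911/511 ≈ 40.922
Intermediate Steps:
H = 84 (H = -4 + (-33*(4/3 + 4/((1/(-5)))))/7 = -4 + (-33*(4*(⅓) + 4/((1*(-⅕)))))/7 = -4 + (-33*(4/3 + 4/(-⅕)))/7 = -4 + (-33*(4/3 + 4*(-5)))/7 = -4 + (-33*(4/3 - 20))/7 = -4 + (-33*(-56/3))/7 = -4 + (⅐)*616 = -4 + 88 = 84)
(H + (-87 + 22)*(196 + 127))/(-373 - 138) = (84 + (-87 + 22)*(196 + 127))/(-373 - 138) = (84 - 65*323)/(-511) = (84 - 20995)*(-1/511) = -20911*(-1/511) = 20911/511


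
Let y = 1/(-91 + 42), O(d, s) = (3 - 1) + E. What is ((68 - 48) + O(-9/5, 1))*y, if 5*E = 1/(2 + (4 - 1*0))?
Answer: -661/1470 ≈ -0.44966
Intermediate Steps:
E = 1/30 (E = 1/(5*(2 + (4 - 1*0))) = 1/(5*(2 + (4 + 0))) = 1/(5*(2 + 4)) = (⅕)/6 = (⅕)*(⅙) = 1/30 ≈ 0.033333)
O(d, s) = 61/30 (O(d, s) = (3 - 1) + 1/30 = 2 + 1/30 = 61/30)
y = -1/49 (y = 1/(-49) = -1/49 ≈ -0.020408)
((68 - 48) + O(-9/5, 1))*y = ((68 - 48) + 61/30)*(-1/49) = (20 + 61/30)*(-1/49) = (661/30)*(-1/49) = -661/1470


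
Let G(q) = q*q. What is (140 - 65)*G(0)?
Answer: 0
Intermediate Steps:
G(q) = q²
(140 - 65)*G(0) = (140 - 65)*0² = 75*0 = 0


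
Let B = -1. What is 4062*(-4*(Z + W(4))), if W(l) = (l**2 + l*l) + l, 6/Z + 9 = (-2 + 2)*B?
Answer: -574096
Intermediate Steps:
Z = -2/3 (Z = 6/(-9 + (-2 + 2)*(-1)) = 6/(-9 + 0*(-1)) = 6/(-9 + 0) = 6/(-9) = 6*(-1/9) = -2/3 ≈ -0.66667)
W(l) = l + 2*l**2 (W(l) = (l**2 + l**2) + l = 2*l**2 + l = l + 2*l**2)
4062*(-4*(Z + W(4))) = 4062*(-4*(-2/3 + 4*(1 + 2*4))) = 4062*(-4*(-2/3 + 4*(1 + 8))) = 4062*(-4*(-2/3 + 4*9)) = 4062*(-4*(-2/3 + 36)) = 4062*(-4*106/3) = 4062*(-424/3) = -574096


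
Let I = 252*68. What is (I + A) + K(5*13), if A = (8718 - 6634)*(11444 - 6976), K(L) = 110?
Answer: 9328558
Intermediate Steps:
I = 17136
A = 9311312 (A = 2084*4468 = 9311312)
(I + A) + K(5*13) = (17136 + 9311312) + 110 = 9328448 + 110 = 9328558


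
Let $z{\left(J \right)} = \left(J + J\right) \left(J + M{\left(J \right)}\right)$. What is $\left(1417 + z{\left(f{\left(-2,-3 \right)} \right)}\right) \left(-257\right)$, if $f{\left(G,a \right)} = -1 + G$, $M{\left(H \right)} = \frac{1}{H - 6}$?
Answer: $- \frac{1106899}{3} \approx -3.6897 \cdot 10^{5}$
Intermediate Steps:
$M{\left(H \right)} = \frac{1}{-6 + H}$
$z{\left(J \right)} = 2 J \left(J + \frac{1}{-6 + J}\right)$ ($z{\left(J \right)} = \left(J + J\right) \left(J + \frac{1}{-6 + J}\right) = 2 J \left(J + \frac{1}{-6 + J}\right)$)
$\left(1417 + z{\left(f{\left(-2,-3 \right)} \right)}\right) \left(-257\right) = \left(1417 + \frac{2 \left(-1 - 2\right) \left(1 + \left(-1 - 2\right) \left(-6 - 3\right)\right)}{-6 - 3}\right) \left(-257\right) = \left(1417 + 2 \left(-3\right) \frac{1}{-6 - 3} \left(1 - 3 \left(-6 - 3\right)\right)\right) \left(-257\right) = \left(1417 + 2 \left(-3\right) \frac{1}{-9} \left(1 - -27\right)\right) \left(-257\right) = \left(1417 + 2 \left(-3\right) \left(- \frac{1}{9}\right) \left(1 + 27\right)\right) \left(-257\right) = \left(1417 + 2 \left(-3\right) \left(- \frac{1}{9}\right) 28\right) \left(-257\right) = \left(1417 + \frac{56}{3}\right) \left(-257\right) = \frac{4307}{3} \left(-257\right) = - \frac{1106899}{3}$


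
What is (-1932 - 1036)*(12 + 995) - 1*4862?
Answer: -2993638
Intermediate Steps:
(-1932 - 1036)*(12 + 995) - 1*4862 = -2968*1007 - 4862 = -2988776 - 4862 = -2993638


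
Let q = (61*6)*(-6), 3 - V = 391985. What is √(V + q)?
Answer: I*√394178 ≈ 627.84*I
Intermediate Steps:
V = -391982 (V = 3 - 1*391985 = 3 - 391985 = -391982)
q = -2196 (q = 366*(-6) = -2196)
√(V + q) = √(-391982 - 2196) = √(-394178) = I*√394178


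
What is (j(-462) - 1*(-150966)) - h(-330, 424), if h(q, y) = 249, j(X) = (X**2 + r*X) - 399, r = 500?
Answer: 132762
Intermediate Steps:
j(X) = -399 + X**2 + 500*X (j(X) = (X**2 + 500*X) - 399 = -399 + X**2 + 500*X)
(j(-462) - 1*(-150966)) - h(-330, 424) = ((-399 + (-462)**2 + 500*(-462)) - 1*(-150966)) - 1*249 = ((-399 + 213444 - 231000) + 150966) - 249 = (-17955 + 150966) - 249 = 133011 - 249 = 132762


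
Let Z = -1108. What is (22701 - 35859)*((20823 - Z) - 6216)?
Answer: -206777970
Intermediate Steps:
(22701 - 35859)*((20823 - Z) - 6216) = (22701 - 35859)*((20823 - 1*(-1108)) - 6216) = -13158*((20823 + 1108) - 6216) = -13158*(21931 - 6216) = -13158*15715 = -206777970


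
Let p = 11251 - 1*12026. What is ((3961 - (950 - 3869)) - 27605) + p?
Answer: -21500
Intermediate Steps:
p = -775 (p = 11251 - 12026 = -775)
((3961 - (950 - 3869)) - 27605) + p = ((3961 - (950 - 3869)) - 27605) - 775 = ((3961 - 1*(-2919)) - 27605) - 775 = ((3961 + 2919) - 27605) - 775 = (6880 - 27605) - 775 = -20725 - 775 = -21500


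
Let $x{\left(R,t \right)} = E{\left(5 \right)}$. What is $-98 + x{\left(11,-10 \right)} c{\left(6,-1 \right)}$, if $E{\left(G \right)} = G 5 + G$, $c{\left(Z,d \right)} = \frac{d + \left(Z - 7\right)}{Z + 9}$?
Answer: $-102$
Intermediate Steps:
$c{\left(Z,d \right)} = \frac{-7 + Z + d}{9 + Z}$ ($c{\left(Z,d \right)} = \frac{d + \left(-7 + Z\right)}{9 + Z} = \frac{-7 + Z + d}{9 + Z}$)
$E{\left(G \right)} = 6 G$ ($E{\left(G \right)} = 5 G + G = 6 G$)
$x{\left(R,t \right)} = 30$ ($x{\left(R,t \right)} = 6 \cdot 5 = 30$)
$-98 + x{\left(11,-10 \right)} c{\left(6,-1 \right)} = -98 + 30 \frac{-7 + 6 - 1}{9 + 6} = -98 + 30 \cdot \frac{1}{15} \left(-2\right) = -98 + 30 \left(- \frac{2}{15}\right) = -98 - 4 = -102$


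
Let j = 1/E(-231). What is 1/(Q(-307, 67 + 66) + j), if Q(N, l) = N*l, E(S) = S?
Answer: -231/9431962 ≈ -2.4491e-5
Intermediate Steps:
j = -1/231 (j = 1/(-231) = -1/231 ≈ -0.0043290)
1/(Q(-307, 67 + 66) + j) = 1/(-307*(67 + 66) - 1/231) = 1/(-307*133 - 1/231) = 1/(-40831 - 1/231) = 1/(-9431962/231) = -231/9431962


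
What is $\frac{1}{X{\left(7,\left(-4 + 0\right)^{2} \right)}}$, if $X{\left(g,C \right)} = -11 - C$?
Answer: $- \frac{1}{27} \approx -0.037037$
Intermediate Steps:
$\frac{1}{X{\left(7,\left(-4 + 0\right)^{2} \right)}} = \frac{1}{-11 - \left(-4 + 0\right)^{2}} = \frac{1}{-11 - \left(-4\right)^{2}} = \frac{1}{-11 - 16} = \frac{1}{-27} = - \frac{1}{27}$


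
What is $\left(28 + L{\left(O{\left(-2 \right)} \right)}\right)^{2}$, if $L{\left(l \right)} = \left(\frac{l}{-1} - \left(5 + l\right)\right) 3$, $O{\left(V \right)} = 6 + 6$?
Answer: $3481$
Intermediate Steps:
$O{\left(V \right)} = 12$
$L{\left(l \right)} = -15 - 6 l$ ($L{\left(l \right)} = \left(l \left(-1\right) - \left(5 + l\right)\right) 3 = \left(- l - \left(5 + l\right)\right) 3 = \left(-5 - 2 l\right) 3 = -15 - 6 l$)
$\left(28 + L{\left(O{\left(-2 \right)} \right)}\right)^{2} = \left(28 - 87\right)^{2} = \left(-59\right)^{2} = 3481$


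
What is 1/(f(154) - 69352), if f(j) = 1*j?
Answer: -1/69198 ≈ -1.4451e-5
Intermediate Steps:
f(j) = j
1/(f(154) - 69352) = 1/(154 - 69352) = 1/(-69198) = -1/69198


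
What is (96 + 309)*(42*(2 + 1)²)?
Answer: 153090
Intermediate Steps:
(96 + 309)*(42*(2 + 1)²) = 405*(42*3²) = 405*(42*9) = 405*378 = 153090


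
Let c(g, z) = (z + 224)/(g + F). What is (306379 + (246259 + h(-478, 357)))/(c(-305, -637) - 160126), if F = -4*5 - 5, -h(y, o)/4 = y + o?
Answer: -182530260/52841167 ≈ -3.4543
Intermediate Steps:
h(y, o) = -4*o - 4*y (h(y, o) = -4*(y + o) = -4*(o + y) = -4*o - 4*y)
F = -25 (F = -20 - 5 = -25)
c(g, z) = (224 + z)/(-25 + g) (c(g, z) = (z + 224)/(g - 25) = (224 + z)/(-25 + g))
(306379 + (246259 + h(-478, 357)))/(c(-305, -637) - 160126) = (306379 + (246259 + (-4*357 - 4*(-478))))/((224 - 637)/(-25 - 305) - 160126) = (306379 + (246259 + (-1428 + 1912)))/(-413/(-330) - 160126) = (306379 + (246259 + 484))/(-1/330*(-413) - 160126) = (306379 + 246743)/(413/330 - 160126) = 553122/(-52841167/330) = 553122*(-330/52841167) = -182530260/52841167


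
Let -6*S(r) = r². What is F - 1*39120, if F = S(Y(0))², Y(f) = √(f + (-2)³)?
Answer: -352064/9 ≈ -39118.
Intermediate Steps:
Y(f) = √(-8 + f) (Y(f) = √(f - 8) = √(-8 + f))
S(r) = -r²/6
F = 16/9 (F = (-(√(-8 + 0))²/6)² = (-(√(-8))²/6)² = (-(2*I*√2)²/6)² = (-⅙*(-8))² = (4/3)² = 16/9 ≈ 1.7778)
F - 1*39120 = 16/9 - 1*39120 = 16/9 - 39120 = -352064/9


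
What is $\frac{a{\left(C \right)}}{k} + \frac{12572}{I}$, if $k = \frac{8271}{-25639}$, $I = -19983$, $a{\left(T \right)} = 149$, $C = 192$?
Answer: $- \frac{25481086475}{55093131} \approx -462.51$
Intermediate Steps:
$k = - \frac{8271}{25639}$ ($k = 8271 \left(- \frac{1}{25639}\right) = - \frac{8271}{25639} \approx -0.32259$)
$\frac{a{\left(C \right)}}{k} + \frac{12572}{I} = \frac{149}{- \frac{8271}{25639}} + \frac{12572}{-19983} = 149 \left(- \frac{25639}{8271}\right) + 12572 \left(- \frac{1}{19983}\right) = - \frac{3820211}{8271} - \frac{12572}{19983} = - \frac{25481086475}{55093131}$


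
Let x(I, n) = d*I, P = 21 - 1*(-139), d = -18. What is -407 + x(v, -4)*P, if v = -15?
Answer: 42793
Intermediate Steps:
P = 160 (P = 21 + 139 = 160)
x(I, n) = -18*I
-407 + x(v, -4)*P = -407 - 18*(-15)*160 = -407 + 270*160 = -407 + 43200 = 42793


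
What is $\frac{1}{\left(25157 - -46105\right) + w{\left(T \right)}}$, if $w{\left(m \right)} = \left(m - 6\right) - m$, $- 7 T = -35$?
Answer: $\frac{1}{71256} \approx 1.4034 \cdot 10^{-5}$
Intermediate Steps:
$T = 5$ ($T = \left(- \frac{1}{7}\right) \left(-35\right) = 5$)
$w{\left(m \right)} = -6$ ($w{\left(m \right)} = \left(m - 6\right) - m = \left(-6 + m\right) - m = -6$)
$\frac{1}{\left(25157 - -46105\right) + w{\left(T \right)}} = \frac{1}{\left(25157 - -46105\right) - 6} = \frac{1}{\left(25157 + 46105\right) - 6} = \frac{1}{71262 - 6} = \frac{1}{71256}$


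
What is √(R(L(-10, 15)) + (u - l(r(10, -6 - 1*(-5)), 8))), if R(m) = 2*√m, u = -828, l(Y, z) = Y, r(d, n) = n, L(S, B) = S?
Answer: √(-827 + 2*I*√10) ≈ 0.11 + 28.758*I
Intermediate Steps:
√(R(L(-10, 15)) + (u - l(r(10, -6 - 1*(-5)), 8))) = √(2*√(-10) + (-828 - (-6 - 1*(-5)))) = √(2*(I*√10) + (-828 - (-6 + 5))) = √(2*I*√10 + (-828 - 1*(-1))) = √(2*I*√10 + (-828 + 1)) = √(2*I*√10 - 827) = √(-827 + 2*I*√10)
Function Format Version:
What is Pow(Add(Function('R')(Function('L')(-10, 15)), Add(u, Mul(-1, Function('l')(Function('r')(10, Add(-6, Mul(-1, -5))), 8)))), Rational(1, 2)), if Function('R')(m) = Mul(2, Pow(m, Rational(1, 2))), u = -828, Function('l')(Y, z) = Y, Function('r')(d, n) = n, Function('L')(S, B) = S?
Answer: Pow(Add(-827, Mul(2, I, Pow(10, Rational(1, 2)))), Rational(1, 2)) ≈ Add(0.1100, Mul(28.758, I))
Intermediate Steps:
Pow(Add(Function('R')(Function('L')(-10, 15)), Add(u, Mul(-1, Function('l')(Function('r')(10, Add(-6, Mul(-1, -5))), 8)))), Rational(1, 2)) = Pow(Add(Mul(2, Pow(-10, Rational(1, 2))), Add(-828, Mul(-1, Add(-6, Mul(-1, -5))))), Rational(1, 2)) = Pow(Add(Mul(2, Mul(I, Pow(10, Rational(1, 2)))), Add(-828, Mul(-1, Add(-6, 5)))), Rational(1, 2)) = Pow(Add(Mul(2, I, Pow(10, Rational(1, 2))), Add(-828, Mul(-1, -1))), Rational(1, 2)) = Pow(Add(Mul(2, I, Pow(10, Rational(1, 2))), Add(-828, 1)), Rational(1, 2)) = Pow(Add(Mul(2, I, Pow(10, Rational(1, 2))), -827), Rational(1, 2)) = Pow(Add(-827, Mul(2, I, Pow(10, Rational(1, 2)))), Rational(1, 2))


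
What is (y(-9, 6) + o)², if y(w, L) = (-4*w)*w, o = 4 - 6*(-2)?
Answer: 94864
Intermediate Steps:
o = 16 (o = 4 + 12 = 16)
y(w, L) = -4*w²
(y(-9, 6) + o)² = (-4*(-9)² + 16)² = (-4*81 + 16)² = (-324 + 16)² = (-308)² = 94864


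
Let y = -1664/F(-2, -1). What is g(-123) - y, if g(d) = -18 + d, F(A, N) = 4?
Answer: 275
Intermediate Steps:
y = -416 (y = -1664/4 = -1664*1/4 = -416)
g(-123) - y = (-18 - 123) - 1*(-416) = -141 + 416 = 275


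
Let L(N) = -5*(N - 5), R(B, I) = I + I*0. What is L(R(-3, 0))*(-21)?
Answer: -525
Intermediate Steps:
R(B, I) = I (R(B, I) = I + 0 = I)
L(N) = 25 - 5*N (L(N) = -5*(-5 + N) = 25 - 5*N)
L(R(-3, 0))*(-21) = (25 - 5*0)*(-21) = (25 + 0)*(-21) = 25*(-21) = -525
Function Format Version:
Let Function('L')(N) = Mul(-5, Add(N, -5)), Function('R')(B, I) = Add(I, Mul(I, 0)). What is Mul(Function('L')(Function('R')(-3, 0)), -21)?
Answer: -525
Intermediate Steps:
Function('R')(B, I) = I (Function('R')(B, I) = Add(I, 0) = I)
Function('L')(N) = Add(25, Mul(-5, N)) (Function('L')(N) = Mul(-5, Add(-5, N)) = Add(25, Mul(-5, N)))
Mul(Function('L')(Function('R')(-3, 0)), -21) = Mul(Add(25, Mul(-5, 0)), -21) = Mul(Add(25, 0), -21) = Mul(25, -21) = -525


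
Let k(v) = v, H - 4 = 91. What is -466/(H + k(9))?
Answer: -233/52 ≈ -4.4808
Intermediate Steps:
H = 95 (H = 4 + 91 = 95)
-466/(H + k(9)) = -466/(95 + 9) = -466/104 = (1/104)*(-466) = -233/52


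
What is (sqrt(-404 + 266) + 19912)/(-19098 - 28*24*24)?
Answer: -524/927 - I*sqrt(138)/35226 ≈ -0.56526 - 0.00033348*I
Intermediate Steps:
(sqrt(-404 + 266) + 19912)/(-19098 - 28*24*24) = (sqrt(-138) + 19912)/(-19098 - 672*24) = (I*sqrt(138) + 19912)/(-19098 - 16128) = (19912 + I*sqrt(138))/(-35226) = (19912 + I*sqrt(138))*(-1/35226) = -524/927 - I*sqrt(138)/35226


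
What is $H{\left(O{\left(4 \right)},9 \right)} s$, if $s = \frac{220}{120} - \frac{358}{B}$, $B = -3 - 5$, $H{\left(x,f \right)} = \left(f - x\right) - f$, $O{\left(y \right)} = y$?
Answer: $- \frac{559}{3} \approx -186.33$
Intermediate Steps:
$H{\left(x,f \right)} = - x$
$B = -8$ ($B = -3 - 5 = -8$)
$s = \frac{559}{12}$ ($s = \frac{220}{120} - \frac{358}{-8} = 220 \cdot \frac{1}{120} - - \frac{179}{4} = \frac{11}{6} + \frac{179}{4} = \frac{559}{12} \approx 46.583$)
$H{\left(O{\left(4 \right)},9 \right)} s = \left(-1\right) 4 \cdot \frac{559}{12} = \left(-4\right) \frac{559}{12} = - \frac{559}{3}$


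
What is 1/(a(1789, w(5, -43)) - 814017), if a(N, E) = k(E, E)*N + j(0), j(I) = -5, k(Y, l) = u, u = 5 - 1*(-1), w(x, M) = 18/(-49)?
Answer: -1/803288 ≈ -1.2449e-6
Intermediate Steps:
w(x, M) = -18/49 (w(x, M) = 18*(-1/49) = -18/49)
u = 6 (u = 5 + 1 = 6)
k(Y, l) = 6
a(N, E) = -5 + 6*N (a(N, E) = 6*N - 5 = -5 + 6*N)
1/(a(1789, w(5, -43)) - 814017) = 1/((-5 + 6*1789) - 814017) = 1/((-5 + 10734) - 814017) = 1/(10729 - 814017) = 1/(-803288) = -1/803288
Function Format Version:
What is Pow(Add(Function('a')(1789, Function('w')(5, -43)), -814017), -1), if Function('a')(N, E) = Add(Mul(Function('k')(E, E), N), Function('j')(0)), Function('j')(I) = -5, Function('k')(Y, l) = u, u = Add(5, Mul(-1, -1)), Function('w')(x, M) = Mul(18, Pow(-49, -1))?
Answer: Rational(-1, 803288) ≈ -1.2449e-6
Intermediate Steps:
Function('w')(x, M) = Rational(-18, 49) (Function('w')(x, M) = Mul(18, Rational(-1, 49)) = Rational(-18, 49))
u = 6 (u = Add(5, 1) = 6)
Function('k')(Y, l) = 6
Function('a')(N, E) = Add(-5, Mul(6, N)) (Function('a')(N, E) = Add(Mul(6, N), -5) = Add(-5, Mul(6, N)))
Pow(Add(Function('a')(1789, Function('w')(5, -43)), -814017), -1) = Pow(Add(Add(-5, Mul(6, 1789)), -814017), -1) = Pow(Add(Add(-5, 10734), -814017), -1) = Pow(Add(10729, -814017), -1) = Pow(-803288, -1) = Rational(-1, 803288)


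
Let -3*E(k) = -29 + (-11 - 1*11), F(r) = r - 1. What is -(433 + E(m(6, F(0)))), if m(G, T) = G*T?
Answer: -450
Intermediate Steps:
F(r) = -1 + r
E(k) = 17 (E(k) = -(-29 + (-11 - 1*11))/3 = -(-29 + (-11 - 11))/3 = -(-29 - 22)/3 = -1/3*(-51) = 17)
-(433 + E(m(6, F(0)))) = -(433 + 17) = -1*450 = -450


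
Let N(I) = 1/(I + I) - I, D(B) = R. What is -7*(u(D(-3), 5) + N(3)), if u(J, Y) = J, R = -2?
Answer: 203/6 ≈ 33.833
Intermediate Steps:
D(B) = -2
N(I) = 1/(2*I) - I
-7*(u(D(-3), 5) + N(3)) = -7*(-2 + ((1/2)/3 - 1*3)) = -7*(-2 + ((1/2)*(1/3) - 3)) = -7*(-2 + (1/6 - 3)) = -7*(-2 - 17/6) = -7*(-29/6) = 203/6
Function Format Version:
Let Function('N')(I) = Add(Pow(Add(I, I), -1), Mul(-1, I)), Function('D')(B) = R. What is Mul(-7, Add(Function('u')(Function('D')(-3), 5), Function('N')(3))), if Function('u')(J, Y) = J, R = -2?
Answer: Rational(203, 6) ≈ 33.833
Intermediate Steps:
Function('D')(B) = -2
Function('N')(I) = Add(Mul(Rational(1, 2), Pow(I, -1)), Mul(-1, I)) (Function('N')(I) = Add(Pow(Mul(2, I), -1), Mul(-1, I)) = Add(Mul(Rational(1, 2), Pow(I, -1)), Mul(-1, I)))
Mul(-7, Add(Function('u')(Function('D')(-3), 5), Function('N')(3))) = Mul(-7, Add(-2, Add(Mul(Rational(1, 2), Pow(3, -1)), Mul(-1, 3)))) = Mul(-7, Add(-2, Add(Mul(Rational(1, 2), Rational(1, 3)), -3))) = Mul(-7, Add(-2, Add(Rational(1, 6), -3))) = Mul(-7, Add(-2, Rational(-17, 6))) = Mul(-7, Rational(-29, 6)) = Rational(203, 6)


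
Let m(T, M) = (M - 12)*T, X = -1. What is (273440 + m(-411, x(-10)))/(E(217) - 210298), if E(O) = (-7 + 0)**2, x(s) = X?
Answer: -278783/210249 ≈ -1.3260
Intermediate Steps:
x(s) = -1
m(T, M) = T*(-12 + M) (m(T, M) = (-12 + M)*T = T*(-12 + M))
E(O) = 49 (E(O) = (-7)**2 = 49)
(273440 + m(-411, x(-10)))/(E(217) - 210298) = (273440 - 411*(-12 - 1))/(49 - 210298) = (273440 - 411*(-13))/(-210249) = (273440 + 5343)*(-1/210249) = 278783*(-1/210249) = -278783/210249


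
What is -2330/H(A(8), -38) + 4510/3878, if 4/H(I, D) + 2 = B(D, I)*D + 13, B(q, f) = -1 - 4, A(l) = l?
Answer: -454041425/3878 ≈ -1.1708e+5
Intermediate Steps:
B(q, f) = -5
H(I, D) = 4/(11 - 5*D) (H(I, D) = 4/(-2 + (-5*D + 13)) = 4/(-2 + (13 - 5*D)) = 4/(11 - 5*D))
-2330/H(A(8), -38) + 4510/3878 = -2330/(4/(11 - 5*(-38))) + 4510/3878 = -2330/(4/(11 + 190)) + 4510*(1/3878) = -2330/(4/201) + 2255/1939 = -2330/(4*(1/201)) + 2255/1939 = -2330/4/201 + 2255/1939 = -2330*201/4 + 2255/1939 = -234165/2 + 2255/1939 = -454041425/3878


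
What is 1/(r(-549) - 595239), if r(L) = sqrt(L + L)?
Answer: -198413/118103156073 - I*sqrt(122)/118103156073 ≈ -1.68e-6 - 9.3523e-11*I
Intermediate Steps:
r(L) = sqrt(2)*sqrt(L) (r(L) = sqrt(2*L) = sqrt(2)*sqrt(L))
1/(r(-549) - 595239) = 1/(sqrt(2)*sqrt(-549) - 595239) = 1/(sqrt(2)*(3*I*sqrt(61)) - 595239) = 1/(3*I*sqrt(122) - 595239) = 1/(-595239 + 3*I*sqrt(122))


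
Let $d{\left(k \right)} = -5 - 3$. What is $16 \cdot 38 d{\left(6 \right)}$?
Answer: $-4864$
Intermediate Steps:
$d{\left(k \right)} = -8$ ($d{\left(k \right)} = -5 - 3 = -8$)
$16 \cdot 38 d{\left(6 \right)} = 16 \cdot 38 \left(-8\right) = 608 \left(-8\right) = -4864$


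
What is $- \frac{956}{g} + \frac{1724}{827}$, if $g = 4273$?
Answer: $\frac{6576040}{3533771} \approx 1.8609$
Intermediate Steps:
$- \frac{956}{g} + \frac{1724}{827} = - \frac{956}{4273} + \frac{1724}{827} = \frac{6576040}{3533771}$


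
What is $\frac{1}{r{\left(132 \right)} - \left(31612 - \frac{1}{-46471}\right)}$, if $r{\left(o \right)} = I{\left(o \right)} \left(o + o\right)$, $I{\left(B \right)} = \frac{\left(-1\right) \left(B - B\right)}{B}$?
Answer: $- \frac{46471}{1469041253} \approx -3.1634 \cdot 10^{-5}$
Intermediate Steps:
$I{\left(B \right)} = 0$ ($I{\left(B \right)} = \frac{\left(-1\right) 0}{B} = \frac{0}{B} = 0$)
$r{\left(o \right)} = 0$ ($r{\left(o \right)} = 0 \left(o + o\right) = 0 \cdot 2 o = 0$)
$\frac{1}{r{\left(132 \right)} - \left(31612 - \frac{1}{-46471}\right)} = \frac{1}{0 - \left(31612 - \frac{1}{-46471}\right)} = \frac{1}{0 - \frac{1469041253}{46471}} = \frac{1}{- \frac{1469041253}{46471}} = - \frac{46471}{1469041253}$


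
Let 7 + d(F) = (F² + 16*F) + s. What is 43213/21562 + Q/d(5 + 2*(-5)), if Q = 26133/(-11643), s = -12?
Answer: 3149585226/1548119257 ≈ 2.0345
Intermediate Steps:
Q = -8711/3881 (Q = 26133*(-1/11643) = -8711/3881 ≈ -2.2445)
d(F) = -19 + F² + 16*F (d(F) = -7 + ((F² + 16*F) - 12) = -7 + (-12 + F² + 16*F) = -19 + F² + 16*F)
43213/21562 + Q/d(5 + 2*(-5)) = 43213/21562 - 8711/(3881*(-19 + (5 + 2*(-5))² + 16*(5 + 2*(-5)))) = 43213*(1/21562) - 8711/(3881*(-19 + (5 - 10)² + 16*(5 - 10))) = 43213/21562 - 8711/(3881*(-19 + (-5)² + 16*(-5))) = 43213/21562 - 8711/(3881*(-19 + 25 - 80)) = 43213/21562 - 8711/3881/(-74) = 43213/21562 - 8711/3881*(-1/74) = 43213/21562 + 8711/287194 = 3149585226/1548119257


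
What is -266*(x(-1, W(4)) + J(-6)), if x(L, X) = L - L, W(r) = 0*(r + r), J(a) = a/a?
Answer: -266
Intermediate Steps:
J(a) = 1
W(r) = 0 (W(r) = 0*(2*r) = 0)
x(L, X) = 0
-266*(x(-1, W(4)) + J(-6)) = -266*(0 + 1) = -266*1 = -266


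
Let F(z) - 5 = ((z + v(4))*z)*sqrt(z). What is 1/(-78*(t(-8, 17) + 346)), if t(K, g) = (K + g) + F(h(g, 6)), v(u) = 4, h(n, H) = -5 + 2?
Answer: -20/561717 - I*sqrt(3)/3370302 ≈ -3.5605e-5 - 5.1392e-7*I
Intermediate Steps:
h(n, H) = -3
F(z) = 5 + z**(3/2)*(4 + z) (F(z) = 5 + ((z + 4)*z)*sqrt(z) = 5 + ((4 + z)*z)*sqrt(z) = 5 + (z*(4 + z))*sqrt(z) = 5 + z**(3/2)*(4 + z))
t(K, g) = 5 + K + g - 3*I*sqrt(3) (t(K, g) = (K + g) + (5 + (-3)**(5/2) + 4*(-3)**(3/2)) = (K + g) + (5 + 9*I*sqrt(3) + 4*(-3*I*sqrt(3))) = (K + g) + (5 + 9*I*sqrt(3) - 12*I*sqrt(3)) = (K + g) + (5 - 3*I*sqrt(3)) = 5 + K + g - 3*I*sqrt(3))
1/(-78*(t(-8, 17) + 346)) = 1/(-78*((5 - 8 + 17 - 3*I*sqrt(3)) + 346)) = 1/(-78*((14 - 3*I*sqrt(3)) + 346)) = 1/(-78*(360 - 3*I*sqrt(3))) = 1/(-28080 + 234*I*sqrt(3))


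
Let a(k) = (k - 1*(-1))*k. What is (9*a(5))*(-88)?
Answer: -23760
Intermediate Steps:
a(k) = k*(1 + k) (a(k) = (k + 1)*k = (1 + k)*k = k*(1 + k))
(9*a(5))*(-88) = (9*(5*(1 + 5)))*(-88) = (9*(5*6))*(-88) = (9*30)*(-88) = 270*(-88) = -23760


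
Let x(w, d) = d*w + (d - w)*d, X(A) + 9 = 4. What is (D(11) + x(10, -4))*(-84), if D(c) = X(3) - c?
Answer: 0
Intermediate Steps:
X(A) = -5 (X(A) = -9 + 4 = -5)
D(c) = -5 - c
x(w, d) = d*w + d*(d - w)
(D(11) + x(10, -4))*(-84) = ((-5 - 1*11) + (-4)²)*(-84) = ((-5 - 11) + 16)*(-84) = (-16 + 16)*(-84) = 0*(-84) = 0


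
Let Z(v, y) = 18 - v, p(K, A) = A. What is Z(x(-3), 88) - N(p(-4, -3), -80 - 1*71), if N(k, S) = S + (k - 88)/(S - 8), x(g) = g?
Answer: 27257/159 ≈ 171.43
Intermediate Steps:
N(k, S) = S + (-88 + k)/(-8 + S)
Z(x(-3), 88) - N(p(-4, -3), -80 - 1*71) = (18 - 1*(-3)) - (-88 - 3 + (-80 - 1*71)² - 8*(-80 - 1*71))/(-8 + (-80 - 1*71)) = (18 + 3) - (-88 - 3 + (-80 - 71)² - 8*(-80 - 71))/(-8 + (-80 - 71)) = 21 - (-88 - 3 + (-151)² - 8*(-151))/(-8 - 151) = 21 - (-88 - 3 + 22801 + 1208)/(-159) = 21 - (-1)*23918/159 = 21 - 1*(-23918/159) = 21 + 23918/159 = 27257/159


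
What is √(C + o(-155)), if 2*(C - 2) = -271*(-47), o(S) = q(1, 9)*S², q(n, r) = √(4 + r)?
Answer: √(25482 + 96100*√13)/2 ≈ 304.95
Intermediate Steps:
o(S) = √13*S² (o(S) = √(4 + 9)*S² = √13*S²)
C = 12741/2 (C = 2 + (-271*(-47))/2 = 2 + (½)*12737 = 2 + 12737/2 = 12741/2 ≈ 6370.5)
√(C + o(-155)) = √(12741/2 + √13*(-155)²) = √(12741/2 + √13*24025) = √(12741/2 + 24025*√13)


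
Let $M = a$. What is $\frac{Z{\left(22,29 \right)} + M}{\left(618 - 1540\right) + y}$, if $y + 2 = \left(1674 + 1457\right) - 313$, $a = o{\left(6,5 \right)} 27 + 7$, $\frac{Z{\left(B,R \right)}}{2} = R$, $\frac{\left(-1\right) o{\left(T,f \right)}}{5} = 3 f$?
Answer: $- \frac{980}{947} \approx -1.0348$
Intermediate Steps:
$o{\left(T,f \right)} = - 15 f$ ($o{\left(T,f \right)} = - 5 \cdot 3 f = - 15 f$)
$Z{\left(B,R \right)} = 2 R$
$a = -2018$ ($a = \left(-15\right) 5 \cdot 27 + 7 = \left(-75\right) 27 + 7 = -2025 + 7 = -2018$)
$M = -2018$
$y = 2816$ ($y = -2 + \left(\left(1674 + 1457\right) - 313\right) = -2 + \left(3131 - 313\right) = -2 + 2818 = 2816$)
$\frac{Z{\left(22,29 \right)} + M}{\left(618 - 1540\right) + y} = \frac{2 \cdot 29 - 2018}{\left(618 - 1540\right) + 2816} = \frac{58 - 2018}{-922 + 2816} = - \frac{1960}{1894} = \left(-1960\right) \frac{1}{1894} = - \frac{980}{947}$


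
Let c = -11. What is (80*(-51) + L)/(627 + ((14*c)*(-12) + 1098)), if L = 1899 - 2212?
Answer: -4393/3573 ≈ -1.2295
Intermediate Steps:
L = -313
(80*(-51) + L)/(627 + ((14*c)*(-12) + 1098)) = (80*(-51) - 313)/(627 + ((14*(-11))*(-12) + 1098)) = (-4080 - 313)/(627 + (-154*(-12) + 1098)) = -4393/(627 + (1848 + 1098)) = -4393/(627 + 2946) = -4393/3573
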